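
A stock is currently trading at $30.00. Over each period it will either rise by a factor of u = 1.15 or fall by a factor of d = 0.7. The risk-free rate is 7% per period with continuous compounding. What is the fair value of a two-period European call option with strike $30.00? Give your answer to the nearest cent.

Risk-neutral probability p = (e^0.07 − 0.7)/(1.15 − 0.7) = 0.3725/0.4500 = 0.8278
Terminal stock prices: S_uu = 39.67, S_ud = 24.15, S_dd = 14.7
Terminal payoffs (S − K): max(9.675, 0) = 9.675, max(-5.85, 0) = 0, max(-15.3, 0) = 0
Node u (S = 34.5): V_u = e^(−0.07)·[0.8278·9.6750 + 0.1722·0.0000] = 7.4675
Node d (S = 21): V_d = e^(−0.07)·[0.8278·0.0000 + 0.1722·0.0000] = 0.0000
Node 0 (S = 30): V_0 = e^(−0.07)·[0.8278·7.4675 + 0.1722·0.0000] = 5.7636

$5.76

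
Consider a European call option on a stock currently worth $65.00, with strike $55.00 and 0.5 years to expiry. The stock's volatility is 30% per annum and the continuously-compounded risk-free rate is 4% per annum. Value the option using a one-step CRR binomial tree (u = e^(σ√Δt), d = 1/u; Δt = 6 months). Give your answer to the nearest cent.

CRR parameters: u = e^(σ√Δt) = e^(0.3·√0.5) = 1.2363, d = 1/u = 0.8089
Per-period rate: rΔt = 0.04·0.5 = 0.02, so R = e^0.02 = 1.0202
Risk-neutral probability p = (e^0.02 − 0.8089)/(1.2363 − 0.8089) = 0.2113/0.4275 = 0.4944
Terminal stock prices: S_u = 80.36, S_d = 52.58
Terminal payoffs (S − K): max(25.36, 0) = 25.36, max(-2.424, 0) = 0
Node 0 (S = 65): V_0 = e^(−0.02)·[0.4944·25.3602 + 0.5056·0.0000] = 12.2904

$12.29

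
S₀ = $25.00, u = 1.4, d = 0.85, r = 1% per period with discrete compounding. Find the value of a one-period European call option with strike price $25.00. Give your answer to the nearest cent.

Risk-neutral probability p = (1 + 0.01 − 0.85)/(1.4 − 0.85) = 0.1600/0.5500 = 0.2909
Terminal stock prices: S_u = 35, S_d = 21.25
Terminal payoffs (S − K): max(10, 0) = 10, max(-3.75, 0) = 0
Node 0 (S = 25): V_0 = 1/1.01·[0.2909·10.0000 + 0.7091·0.0000] = 2.8803

$2.88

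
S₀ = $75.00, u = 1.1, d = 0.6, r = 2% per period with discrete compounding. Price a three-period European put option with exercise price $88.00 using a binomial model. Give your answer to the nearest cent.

Risk-neutral probability p = (1 + 0.02 − 0.6)/(1.1 − 0.6) = 0.4200/0.5000 = 0.8400
Terminal stock prices: S_uuu = 99.83, S_uud = 54.45, S_udd = 29.7, S_ddd = 16.2
Terminal payoffs (K − S): max(-11.83, 0) = 0, max(33.55, 0) = 33.55, max(58.3, 0) = 58.3, max(71.8, 0) = 71.8
Node uu (S = 90.75): V_uu = 1/1.02·[0.8400·0.0000 + 0.1600·33.5500] = 5.2627
Node ud (S = 49.5): V_ud = 1/1.02·[0.8400·33.5500 + 0.1600·58.3000] = 36.7745
Node dd (S = 27): V_dd = 1/1.02·[0.8400·58.3000 + 0.1600·71.8000] = 59.2745
Node u (S = 82.5): V_u = 1/1.02·[0.8400·5.2627 + 0.1600·36.7745] = 10.1026
Node d (S = 45): V_d = 1/1.02·[0.8400·36.7745 + 0.1600·59.2745] = 39.5829
Node 0 (S = 75): V_0 = 1/1.02·[0.8400·10.1026 + 0.1600·39.5829] = 14.5288

$14.53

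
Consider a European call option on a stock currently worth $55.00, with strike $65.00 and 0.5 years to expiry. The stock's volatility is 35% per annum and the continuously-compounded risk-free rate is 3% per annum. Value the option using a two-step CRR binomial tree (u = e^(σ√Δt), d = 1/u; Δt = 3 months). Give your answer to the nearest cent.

$2.93

CRR parameters: u = e^(σ√Δt) = e^(0.35·√0.25) = 1.1912, d = 1/u = 0.8395
Per-period rate: rΔt = 0.03·0.25 = 0.0075, so R = e^0.0075 = 1.0075
Risk-neutral probability p = (e^0.0075 − 0.8395)/(1.1912 − 0.8395) = 0.1681/0.3518 = 0.4778
Terminal stock prices: S_uu = 78.05, S_ud = 55, S_dd = 38.76
Terminal payoffs (S − K): max(13.05, 0) = 13.05, max(-10, 0) = 0, max(-26.24, 0) = 0
Node u (S = 65.52): V_u = e^(−0.0075)·[0.4778·13.0487 + 0.5222·0.0000] = 6.1876
Node d (S = 46.17): V_d = e^(−0.0075)·[0.4778·0.0000 + 0.5222·0.0000] = 0.0000
Node 0 (S = 55): V_0 = e^(−0.0075)·[0.4778·6.1876 + 0.5222·0.0000] = 2.9341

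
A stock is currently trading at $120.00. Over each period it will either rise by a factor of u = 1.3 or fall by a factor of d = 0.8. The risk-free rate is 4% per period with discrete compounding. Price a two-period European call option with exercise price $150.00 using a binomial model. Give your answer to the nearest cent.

$11.25

Risk-neutral probability p = (1 + 0.04 − 0.8)/(1.3 − 0.8) = 0.2400/0.5000 = 0.4800
Terminal stock prices: S_uu = 202.8, S_ud = 124.8, S_dd = 76.8
Terminal payoffs (S − K): max(52.8, 0) = 52.8, max(-25.2, 0) = 0, max(-73.2, 0) = 0
Node u (S = 156): V_u = 1/1.04·[0.4800·52.8000 + 0.5200·0.0000] = 24.3692
Node d (S = 96): V_d = 1/1.04·[0.4800·0.0000 + 0.5200·0.0000] = 0.0000
Node 0 (S = 120): V_0 = 1/1.04·[0.4800·24.3692 + 0.5200·0.0000] = 11.2473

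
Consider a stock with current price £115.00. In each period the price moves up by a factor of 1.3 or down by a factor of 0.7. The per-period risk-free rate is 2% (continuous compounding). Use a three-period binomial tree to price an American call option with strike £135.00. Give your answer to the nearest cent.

Risk-neutral probability p = (e^0.02 − 0.7)/(1.3 − 0.7) = 0.3202/0.6000 = 0.5337
Terminal stock prices: S_uuu = 252.7, S_uud = 136, S_udd = 73.25, S_ddd = 39.44
Terminal payoffs (S − K): max(117.7, 0) = 117.7, max(1.045, 0) = 1.045, max(-61.75, 0) = 0, max(-95.56, 0) = 0
Node uu (S = 194.4): continuation = e^(−0.02)·[0.5337·117.6550 + 0.4663·1.0450] = 62.0232; exercise value = 59.3500 ≤ continuation, so V_uu = 62.0232
Node ud (S = 104.6): continuation = e^(−0.02)·[0.5337·1.0450 + 0.4663·0.0000] = 0.5466; exercise value = 0.0000 ≤ continuation, so V_ud = 0.5466
Node dd (S = 56.35): continuation = e^(−0.02)·[0.5337·0.0000 + 0.4663·0.0000] = 0.0000; exercise value = 0.0000 ≤ continuation, so V_dd = 0.0000
Node u (S = 149.5): continuation = e^(−0.02)·[0.5337·62.0232 + 0.4663·0.5466] = 32.6943; exercise value = 14.5000 ≤ continuation, so V_u = 32.6943
Node d (S = 80.5): continuation = e^(−0.02)·[0.5337·0.5466 + 0.4663·0.0000] = 0.2859; exercise value = 0.0000 ≤ continuation, so V_d = 0.2859
Node 0 (S = 115): continuation = e^(−0.02)·[0.5337·32.6943 + 0.4663·0.2859] = 17.2331; exercise value = 0.0000 ≤ continuation, so V_0 = 17.2331

£17.23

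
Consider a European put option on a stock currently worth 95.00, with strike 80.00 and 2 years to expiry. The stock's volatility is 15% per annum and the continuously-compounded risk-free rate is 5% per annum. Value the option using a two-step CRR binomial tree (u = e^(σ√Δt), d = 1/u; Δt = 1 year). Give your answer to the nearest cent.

CRR parameters: u = e^(σ√Δt) = e^(0.15·√1) = 1.1618, d = 1/u = 0.8607
Per-period rate: rΔt = 0.05·1 = 0.05, so R = e^0.05 = 1.0513
Risk-neutral probability p = (e^0.05 − 0.8607)/(1.1618 − 0.8607) = 0.1906/0.3011 = 0.6328
Terminal stock prices: S_uu = 128.2, S_ud = 95, S_dd = 70.38
Terminal payoffs (K − S): max(-48.24, 0) = 0, max(-15, 0) = 0, max(9.622, 0) = 9.622
Node u (S = 110.4): V_u = e^(−0.05)·[0.6328·0.0000 + 0.3672·0.0000] = 0.0000
Node d (S = 81.77): V_d = e^(−0.05)·[0.6328·0.0000 + 0.3672·9.6223] = 3.3607
Node 0 (S = 95): V_0 = e^(−0.05)·[0.6328·0.0000 + 0.3672·3.3607] = 1.1737

1.17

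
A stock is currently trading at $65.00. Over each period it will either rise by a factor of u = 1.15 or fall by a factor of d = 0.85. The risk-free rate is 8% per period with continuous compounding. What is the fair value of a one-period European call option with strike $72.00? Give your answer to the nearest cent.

Risk-neutral probability p = (e^0.08 − 0.85)/(1.15 − 0.85) = 0.2333/0.3000 = 0.7776
Terminal stock prices: S_u = 74.75, S_d = 55.25
Terminal payoffs (S − K): max(2.75, 0) = 2.75, max(-16.75, 0) = 0
Node 0 (S = 65): V_0 = e^(−0.08)·[0.7776·2.7500 + 0.2224·0.0000] = 1.9741

$1.97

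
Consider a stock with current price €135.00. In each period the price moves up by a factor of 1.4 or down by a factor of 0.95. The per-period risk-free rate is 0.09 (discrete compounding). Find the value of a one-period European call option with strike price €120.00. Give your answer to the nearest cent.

€24.91

Risk-neutral probability p = (1 + 0.09 − 0.95)/(1.4 − 0.95) = 0.1400/0.4500 = 0.3111
Terminal stock prices: S_u = 189, S_d = 128.2
Terminal payoffs (S − K): max(69, 0) = 69, max(8.25, 0) = 8.25
Node 0 (S = 135): V_0 = 1/1.09·[0.3111·69.0000 + 0.6889·8.2500] = 24.9083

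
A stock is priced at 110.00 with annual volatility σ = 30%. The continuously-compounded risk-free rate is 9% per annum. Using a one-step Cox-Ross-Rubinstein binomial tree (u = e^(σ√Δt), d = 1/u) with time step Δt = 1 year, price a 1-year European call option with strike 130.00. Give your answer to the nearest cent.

9.80

CRR parameters: u = e^(σ√Δt) = e^(0.3·√1) = 1.3499, d = 1/u = 0.7408
Per-period rate: rΔt = 0.09·1 = 0.09, so R = e^0.09 = 1.0942
Risk-neutral probability p = (e^0.09 − 0.7408)/(1.3499 − 0.7408) = 0.3534/0.6090 = 0.5802
Terminal stock prices: S_u = 148.5, S_d = 81.49
Terminal payoffs (S − K): max(18.48, 0) = 18.48, max(-48.51, 0) = 0
Node 0 (S = 110): V_0 = e^(−0.09)·[0.5802·18.4845 + 0.4198·0.0000] = 9.8014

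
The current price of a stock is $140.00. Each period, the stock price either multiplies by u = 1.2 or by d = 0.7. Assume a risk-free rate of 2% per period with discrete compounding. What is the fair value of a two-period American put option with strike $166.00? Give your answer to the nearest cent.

$34.72

Risk-neutral probability p = (1 + 0.02 − 0.7)/(1.2 − 0.7) = 0.3200/0.5000 = 0.6400
Terminal stock prices: S_uu = 201.6, S_ud = 117.6, S_dd = 68.6
Terminal payoffs (K − S): max(-35.6, 0) = 0, max(48.4, 0) = 48.4, max(97.4, 0) = 97.4
Node u (S = 168): continuation = 1/1.02·[0.6400·0.0000 + 0.3600·48.4000] = 17.0824; exercise value = 0.0000 ≤ continuation, so V_u = 17.0824
Node d (S = 98): continuation = 1/1.02·[0.6400·48.4000 + 0.3600·97.4000] = 64.7451; exercise value = 68.0000 > continuation, so V_d = 68.0000 (exercise)
Node 0 (S = 140): continuation = 1/1.02·[0.6400·17.0824 + 0.3600·68.0000] = 34.7183; exercise value = 26.0000 ≤ continuation, so V_0 = 34.7183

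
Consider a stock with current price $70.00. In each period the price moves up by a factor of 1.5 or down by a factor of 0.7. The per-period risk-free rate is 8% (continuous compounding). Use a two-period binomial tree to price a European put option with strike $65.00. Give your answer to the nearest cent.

Risk-neutral probability p = (e^0.08 − 0.7)/(1.5 − 0.7) = 0.3833/0.8000 = 0.4791
Terminal stock prices: S_uu = 157.5, S_ud = 73.5, S_dd = 34.3
Terminal payoffs (K − S): max(-92.5, 0) = 0, max(-8.5, 0) = 0, max(30.7, 0) = 30.7
Node u (S = 105): V_u = e^(−0.08)·[0.4791·0.0000 + 0.5209·0.0000] = 0.0000
Node d (S = 49): V_d = e^(−0.08)·[0.4791·0.0000 + 0.5209·30.7000] = 14.7619
Node 0 (S = 70): V_0 = e^(−0.08)·[0.4791·0.0000 + 0.5209·14.7619] = 7.0982

$7.10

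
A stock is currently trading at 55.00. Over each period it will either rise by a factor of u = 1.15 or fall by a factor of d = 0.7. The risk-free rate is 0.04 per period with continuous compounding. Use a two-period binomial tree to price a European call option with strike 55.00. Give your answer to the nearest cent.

9.39

Risk-neutral probability p = (e^0.04 − 0.7)/(1.15 − 0.7) = 0.3408/0.4500 = 0.7574
Terminal stock prices: S_uu = 72.74, S_ud = 44.27, S_dd = 26.95
Terminal payoffs (S − K): max(17.74, 0) = 17.74, max(-10.73, 0) = 0, max(-28.05, 0) = 0
Node u (S = 63.25): V_u = e^(−0.04)·[0.7574·17.7375 + 0.2426·0.0000] = 12.9069
Node d (S = 38.5): V_d = e^(−0.04)·[0.7574·0.0000 + 0.2426·0.0000] = 0.0000
Node 0 (S = 55): V_0 = e^(−0.04)·[0.7574·12.9069 + 0.2426·0.0000] = 9.3918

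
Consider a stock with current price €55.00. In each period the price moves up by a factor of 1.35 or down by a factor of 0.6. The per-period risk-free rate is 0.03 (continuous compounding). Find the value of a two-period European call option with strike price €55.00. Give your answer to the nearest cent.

€14.03

Risk-neutral probability p = (e^0.03 − 0.6)/(1.35 − 0.6) = 0.4305/0.7500 = 0.5739
Terminal stock prices: S_uu = 100.2, S_ud = 44.55, S_dd = 19.8
Terminal payoffs (S − K): max(45.24, 0) = 45.24, max(-10.45, 0) = 0, max(-35.2, 0) = 0
Node u (S = 74.25): V_u = e^(−0.03)·[0.5739·45.2375 + 0.4261·0.0000] = 25.1962
Node d (S = 33): V_d = e^(−0.03)·[0.5739·0.0000 + 0.4261·0.0000] = 0.0000
Node 0 (S = 55): V_0 = e^(−0.03)·[0.5739·25.1962 + 0.4261·0.0000] = 14.0337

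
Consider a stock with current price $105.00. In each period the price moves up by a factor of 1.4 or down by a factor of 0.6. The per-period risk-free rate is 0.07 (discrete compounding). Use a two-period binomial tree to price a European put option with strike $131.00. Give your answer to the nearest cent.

Risk-neutral probability p = (1 + 0.07 − 0.6)/(1.4 − 0.6) = 0.4700/0.8000 = 0.5875
Terminal stock prices: S_uu = 205.8, S_ud = 88.2, S_dd = 37.8
Terminal payoffs (K − S): max(-74.8, 0) = 0, max(42.8, 0) = 42.8, max(93.2, 0) = 93.2
Node u (S = 147): V_u = 1/1.07·[0.5875·0.0000 + 0.4125·42.8000] = 16.5000
Node d (S = 63): V_d = 1/1.07·[0.5875·42.8000 + 0.4125·93.2000] = 59.4299
Node 0 (S = 105): V_0 = 1/1.07·[0.5875·16.5000 + 0.4125·59.4299] = 31.9706

$31.97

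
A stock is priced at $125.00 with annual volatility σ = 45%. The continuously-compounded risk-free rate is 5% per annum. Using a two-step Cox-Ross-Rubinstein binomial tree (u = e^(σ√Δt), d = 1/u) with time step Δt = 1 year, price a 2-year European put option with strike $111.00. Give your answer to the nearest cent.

$16.81

CRR parameters: u = e^(σ√Δt) = e^(0.45·√1) = 1.5683, d = 1/u = 0.6376
Per-period rate: rΔt = 0.05·1 = 0.05, so R = e^0.05 = 1.0513
Risk-neutral probability p = (e^0.05 − 0.6376)/(1.5683 − 0.6376) = 0.4136/0.9307 = 0.4445
Terminal stock prices: S_uu = 307.5, S_ud = 125, S_dd = 50.82
Terminal payoffs (K − S): max(-196.5, 0) = 0, max(-14, 0) = 0, max(60.18, 0) = 60.18
Node u (S = 196): V_u = e^(−0.05)·[0.4445·0.0000 + 0.5555·0.0000] = 0.0000
Node d (S = 79.7): V_d = e^(−0.05)·[0.4445·0.0000 + 0.5555·60.1788] = 31.8018
Node 0 (S = 125): V_0 = e^(−0.05)·[0.4445·0.0000 + 0.5555·31.8018] = 16.8058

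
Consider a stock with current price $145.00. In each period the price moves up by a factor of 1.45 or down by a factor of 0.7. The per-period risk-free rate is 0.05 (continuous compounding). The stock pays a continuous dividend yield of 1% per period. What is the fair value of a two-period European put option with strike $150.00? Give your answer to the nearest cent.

Per-period risk-free factor R = e^0.05 = 1.0513; dividend-adjusted growth = e^(0.05−0.01) = 1.0408.
Risk-neutral probability p = (1.0408 − 0.7)/(1.45 − 0.7) = 0.3408/0.7500 = 0.4544
Terminal stock prices: S_uu = 304.9, S_ud = 147.2, S_dd = 71.05
Terminal payoffs (K − S): max(-154.9, 0) = 0, max(2.825, 0) = 2.825, max(78.95, 0) = 78.95
Node u (S = 210.2): V_u = e^(−0.05)·[0.4544·0.0000 + 0.5456·2.8250] = 1.4661
Node d (S = 101.5): V_d = e^(−0.05)·[0.4544·2.8250 + 0.5456·78.9500] = 42.1944
Node 0 (S = 145): V_0 = e^(−0.05)·[0.4544·1.4661 + 0.5456·42.1944] = 22.5316

$22.53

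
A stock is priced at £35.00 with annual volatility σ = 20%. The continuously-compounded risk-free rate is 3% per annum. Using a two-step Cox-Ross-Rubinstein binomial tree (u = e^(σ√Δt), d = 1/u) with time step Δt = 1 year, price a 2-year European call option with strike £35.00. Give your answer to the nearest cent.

£4.48

CRR parameters: u = e^(σ√Δt) = e^(0.2·√1) = 1.2214, d = 1/u = 0.8187
Per-period rate: rΔt = 0.03·1 = 0.03, so R = e^0.03 = 1.0305
Risk-neutral probability p = (e^0.03 − 0.8187)/(1.2214 − 0.8187) = 0.2117/0.4027 = 0.5258
Terminal stock prices: S_uu = 52.21, S_ud = 35, S_dd = 23.46
Terminal payoffs (S − K): max(17.21, 0) = 17.21, max(0, 0) = 0, max(-11.54, 0) = 0
Node u (S = 42.75): V_u = e^(−0.03)·[0.5258·17.2139 + 0.4742·0.0000] = 8.7835
Node d (S = 28.66): V_d = e^(−0.03)·[0.5258·0.0000 + 0.4742·0.0000] = 0.0000
Node 0 (S = 35): V_0 = e^(−0.03)·[0.5258·8.7835 + 0.4742·0.0000] = 4.4818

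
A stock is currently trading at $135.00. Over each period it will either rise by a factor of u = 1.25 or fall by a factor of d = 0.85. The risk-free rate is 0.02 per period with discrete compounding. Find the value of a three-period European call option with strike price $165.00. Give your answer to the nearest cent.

$11.34

Risk-neutral probability p = (1 + 0.02 − 0.85)/(1.25 − 0.85) = 0.1700/0.4000 = 0.4250
Terminal stock prices: S_uuu = 263.7, S_uud = 179.3, S_udd = 121.9, S_ddd = 82.91
Terminal payoffs (S − K): max(98.67, 0) = 98.67, max(14.3, 0) = 14.3, max(-43.08, 0) = 0, max(-82.09, 0) = 0
Node uu (S = 210.9): V_uu = 1/1.02·[0.4250·98.6719 + 0.5750·14.2969] = 49.1728
Node ud (S = 143.4): V_ud = 1/1.02·[0.4250·14.2969 + 0.5750·0.0000] = 5.9570
Node dd (S = 97.54): V_dd = 1/1.02·[0.4250·0.0000 + 0.5750·0.0000] = 0.0000
Node u (S = 168.8): V_u = 1/1.02·[0.4250·49.1728 + 0.5750·5.9570] = 23.8468
Node d (S = 114.8): V_d = 1/1.02·[0.4250·5.9570 + 0.5750·0.0000] = 2.4821
Node 0 (S = 135): V_0 = 1/1.02·[0.4250·23.8468 + 0.5750·2.4821] = 11.3354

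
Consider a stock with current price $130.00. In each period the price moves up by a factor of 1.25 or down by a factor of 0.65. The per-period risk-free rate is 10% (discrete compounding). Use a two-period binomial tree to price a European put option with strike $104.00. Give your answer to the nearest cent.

$2.53

Risk-neutral probability p = (1 + 0.1 − 0.65)/(1.25 − 0.65) = 0.4500/0.6000 = 0.7500
Terminal stock prices: S_uu = 203.1, S_ud = 105.6, S_dd = 54.93
Terminal payoffs (K − S): max(-99.12, 0) = 0, max(-1.625, 0) = 0, max(49.07, 0) = 49.07
Node u (S = 162.5): V_u = 1/1.1·[0.7500·0.0000 + 0.2500·0.0000] = 0.0000
Node d (S = 84.5): V_d = 1/1.1·[0.7500·0.0000 + 0.2500·49.0750] = 11.1534
Node 0 (S = 130): V_0 = 1/1.1·[0.7500·0.0000 + 0.2500·11.1534] = 2.5349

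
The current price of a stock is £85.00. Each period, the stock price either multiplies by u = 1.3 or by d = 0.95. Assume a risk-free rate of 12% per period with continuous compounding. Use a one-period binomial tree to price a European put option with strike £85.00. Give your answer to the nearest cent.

£1.86

Risk-neutral probability p = (e^0.12 − 0.95)/(1.3 − 0.95) = 0.1775/0.3500 = 0.5071
Terminal stock prices: S_u = 110.5, S_d = 80.75
Terminal payoffs (K − S): max(-25.5, 0) = 0, max(4.25, 0) = 4.25
Node 0 (S = 85): V_0 = e^(−0.12)·[0.5071·0.0000 + 0.4929·4.2500] = 1.8578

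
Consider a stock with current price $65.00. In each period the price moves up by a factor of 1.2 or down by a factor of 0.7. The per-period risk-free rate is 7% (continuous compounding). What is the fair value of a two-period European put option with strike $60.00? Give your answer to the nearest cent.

$3.37

Risk-neutral probability p = (e^0.07 − 0.7)/(1.2 − 0.7) = 0.3725/0.5000 = 0.7450
Terminal stock prices: S_uu = 93.6, S_ud = 54.6, S_dd = 31.85
Terminal payoffs (K − S): max(-33.6, 0) = 0, max(5.4, 0) = 5.4, max(28.15, 0) = 28.15
Node u (S = 78): V_u = e^(−0.07)·[0.7450·0.0000 + 0.2550·5.4000] = 1.2838
Node d (S = 45.5): V_d = e^(−0.07)·[0.7450·5.4000 + 0.2550·28.1500] = 10.4436
Node 0 (S = 65): V_0 = e^(−0.07)·[0.7450·1.2838 + 0.2550·10.4436] = 3.3747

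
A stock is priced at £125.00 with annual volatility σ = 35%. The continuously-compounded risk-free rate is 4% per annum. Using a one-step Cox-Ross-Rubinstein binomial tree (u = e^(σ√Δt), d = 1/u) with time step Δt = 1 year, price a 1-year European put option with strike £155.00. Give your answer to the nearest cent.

CRR parameters: u = e^(σ√Δt) = e^(0.35·√1) = 1.4191, d = 1/u = 0.7047
Per-period rate: rΔt = 0.04·1 = 0.04, so R = e^0.04 = 1.0408
Risk-neutral probability p = (e^0.04 − 0.7047)/(1.4191 − 0.7047) = 0.3361/0.7144 = 0.4705
Terminal stock prices: S_u = 177.4, S_d = 88.09
Terminal payoffs (K − S): max(-22.38, 0) = 0, max(66.91, 0) = 66.91
Node 0 (S = 125): V_0 = e^(−0.04)·[0.4705·0.0000 + 0.5295·66.9140] = 34.0410

£34.04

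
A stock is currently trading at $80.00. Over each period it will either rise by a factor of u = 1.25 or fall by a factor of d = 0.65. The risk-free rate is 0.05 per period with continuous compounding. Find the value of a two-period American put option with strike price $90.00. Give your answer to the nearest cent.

Risk-neutral probability p = (e^0.05 − 0.65)/(1.25 − 0.65) = 0.4013/0.6000 = 0.6688
Terminal stock prices: S_uu = 125, S_ud = 65, S_dd = 33.8
Terminal payoffs (K − S): max(-35, 0) = 0, max(25, 0) = 25, max(56.2, 0) = 56.2
Node u (S = 100): continuation = e^(−0.05)·[0.6688·0.0000 + 0.3312·25.0000] = 7.8765; exercise value = 0.0000 ≤ continuation, so V_u = 7.8765
Node d (S = 52): continuation = e^(−0.05)·[0.6688·25.0000 + 0.3312·56.2000] = 33.6106; exercise value = 38.0000 > continuation, so V_d = 38.0000 (exercise)
Node 0 (S = 80): continuation = e^(−0.05)·[0.6688·7.8765 + 0.3312·38.0000] = 16.9831; exercise value = 10.0000 ≤ continuation, so V_0 = 16.9831

$16.98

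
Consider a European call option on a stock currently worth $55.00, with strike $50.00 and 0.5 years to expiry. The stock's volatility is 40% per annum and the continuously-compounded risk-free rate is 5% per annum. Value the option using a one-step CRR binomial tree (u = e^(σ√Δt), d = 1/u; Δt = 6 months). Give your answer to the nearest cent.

CRR parameters: u = e^(σ√Δt) = e^(0.4·√0.5) = 1.3269, d = 1/u = 0.7536
Per-period rate: rΔt = 0.05·0.5 = 0.025, so R = e^0.025 = 1.0253
Risk-neutral probability p = (e^0.025 − 0.7536)/(1.3269 − 0.7536) = 0.2717/0.5733 = 0.4739
Terminal stock prices: S_u = 72.98, S_d = 41.45
Terminal payoffs (S − K): max(22.98, 0) = 22.98, max(-8.55, 0) = 0
Node 0 (S = 55): V_0 = e^(−0.025)·[0.4739·22.9793 + 0.5261·0.0000] = 10.6214

$10.62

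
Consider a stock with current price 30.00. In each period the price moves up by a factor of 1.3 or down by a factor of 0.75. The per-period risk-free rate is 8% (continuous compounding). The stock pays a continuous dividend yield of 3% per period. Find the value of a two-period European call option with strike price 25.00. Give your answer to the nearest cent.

8.37

Per-period risk-free factor R = e^0.08 = 1.0833; dividend-adjusted growth = e^(0.08−0.03) = 1.0513.
Risk-neutral probability p = (1.0513 − 0.75)/(1.3 − 0.75) = 0.3013/0.5500 = 0.5478
Terminal stock prices: S_uu = 50.7, S_ud = 29.25, S_dd = 16.88
Terminal payoffs (S − K): max(25.7, 0) = 25.7, max(4.25, 0) = 4.25, max(-8.125, 0) = 0
Node u (S = 39): V_u = e^(−0.08)·[0.5478·25.7000 + 0.4522·4.2500] = 14.7695
Node d (S = 22.5): V_d = e^(−0.08)·[0.5478·4.2500 + 0.4522·0.0000] = 2.1490
Node 0 (S = 30): V_0 = e^(−0.08)·[0.5478·14.7695 + 0.4522·2.1490] = 8.3653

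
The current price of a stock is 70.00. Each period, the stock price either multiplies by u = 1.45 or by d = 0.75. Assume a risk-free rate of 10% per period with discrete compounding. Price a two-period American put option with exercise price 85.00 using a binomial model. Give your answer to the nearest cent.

16.61

Risk-neutral probability p = (1 + 0.1 − 0.75)/(1.45 − 0.75) = 0.3500/0.7000 = 0.5000
Terminal stock prices: S_uu = 147.2, S_ud = 76.12, S_dd = 39.38
Terminal payoffs (K − S): max(-62.18, 0) = 0, max(8.875, 0) = 8.875, max(45.62, 0) = 45.62
Node u (S = 101.5): continuation = 1/1.1·[0.5000·0.0000 + 0.5000·8.8750] = 4.0341; exercise value = 0.0000 ≤ continuation, so V_u = 4.0341
Node d (S = 52.5): continuation = 1/1.1·[0.5000·8.8750 + 0.5000·45.6250] = 24.7727; exercise value = 32.5000 > continuation, so V_d = 32.5000 (exercise)
Node 0 (S = 70): continuation = 1/1.1·[0.5000·4.0341 + 0.5000·32.5000] = 16.6064; exercise value = 15.0000 ≤ continuation, so V_0 = 16.6064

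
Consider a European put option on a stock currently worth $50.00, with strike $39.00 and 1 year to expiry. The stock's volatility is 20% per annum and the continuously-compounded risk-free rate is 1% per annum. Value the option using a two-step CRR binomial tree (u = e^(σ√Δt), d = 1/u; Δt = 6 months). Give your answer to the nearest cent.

$0.35

CRR parameters: u = e^(σ√Δt) = e^(0.2·√0.5) = 1.1519, d = 1/u = 0.8681
Per-period rate: rΔt = 0.01·0.5 = 0.005, so R = e^0.005 = 1.0050
Risk-neutral probability p = (e^0.005 − 0.8681)/(1.1519 − 0.8681) = 0.1369/0.2838 = 0.4824
Terminal stock prices: S_uu = 66.34, S_ud = 50, S_dd = 37.68
Terminal payoffs (K − S): max(-27.34, 0) = 0, max(-11, 0) = 0, max(1.318, 0) = 1.318
Node u (S = 57.6): V_u = e^(−0.005)·[0.4824·0.0000 + 0.5176·0.0000] = 0.0000
Node d (S = 43.41): V_d = e^(−0.005)·[0.4824·0.0000 + 0.5176·1.3181] = 0.6789
Node 0 (S = 50): V_0 = e^(−0.005)·[0.4824·0.0000 + 0.5176·0.6789] = 0.3497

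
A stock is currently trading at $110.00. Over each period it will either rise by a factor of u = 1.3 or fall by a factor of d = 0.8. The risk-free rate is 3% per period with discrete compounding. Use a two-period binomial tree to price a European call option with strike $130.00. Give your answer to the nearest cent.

$11.15

Risk-neutral probability p = (1 + 0.03 − 0.8)/(1.3 − 0.8) = 0.2300/0.5000 = 0.4600
Terminal stock prices: S_uu = 185.9, S_ud = 114.4, S_dd = 70.4
Terminal payoffs (S − K): max(55.9, 0) = 55.9, max(-15.6, 0) = 0, max(-59.6, 0) = 0
Node u (S = 143): V_u = 1/1.03·[0.4600·55.9000 + 0.5400·0.0000] = 24.9650
Node d (S = 88): V_d = 1/1.03·[0.4600·0.0000 + 0.5400·0.0000] = 0.0000
Node 0 (S = 110): V_0 = 1/1.03·[0.4600·24.9650 + 0.5400·0.0000] = 11.1494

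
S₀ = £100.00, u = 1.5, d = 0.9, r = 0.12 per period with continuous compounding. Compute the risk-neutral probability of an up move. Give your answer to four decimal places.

p = 0.3792

Risk-neutral probability p = (e^0.12 − 0.9)/(1.5 − 0.9) = 0.2275/0.6000 = 0.3792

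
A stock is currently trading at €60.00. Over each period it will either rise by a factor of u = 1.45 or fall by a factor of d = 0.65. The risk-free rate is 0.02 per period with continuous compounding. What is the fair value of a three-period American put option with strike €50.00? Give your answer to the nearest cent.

Risk-neutral probability p = (e^0.02 − 0.65)/(1.45 − 0.65) = 0.3702/0.8000 = 0.4628
Terminal stock prices: S_uuu = 182.9, S_uud = 82, S_udd = 36.76, S_ddd = 16.48
Terminal payoffs (K − S): max(-132.9, 0) = 0, max(-32, 0) = 0, max(13.24, 0) = 13.24, max(33.52, 0) = 33.52
Node uu (S = 126.2): continuation = e^(−0.02)·[0.4628·0.0000 + 0.5372·0.0000] = 0.0000; exercise value = 0.0000 ≤ continuation, so V_uu = 0.0000
Node ud (S = 56.55): continuation = e^(−0.02)·[0.4628·0.0000 + 0.5372·13.2425] = 6.9736; exercise value = 0.0000 ≤ continuation, so V_ud = 6.9736
Node dd (S = 25.35): continuation = e^(−0.02)·[0.4628·13.2425 + 0.5372·33.5225] = 23.6599; exercise value = 24.6500 > continuation, so V_dd = 24.6500 (exercise)
Node u (S = 87): continuation = e^(−0.02)·[0.4628·0.0000 + 0.5372·6.9736] = 3.6724; exercise value = 0.0000 ≤ continuation, so V_u = 3.6724
Node d (S = 39): continuation = e^(−0.02)·[0.4628·6.9736 + 0.5372·24.6500] = 16.1441; exercise value = 11.0000 ≤ continuation, so V_d = 16.1441
Node 0 (S = 60): continuation = e^(−0.02)·[0.4628·3.6724 + 0.5372·16.1441] = 10.1674; exercise value = 0.0000 ≤ continuation, so V_0 = 10.1674

€10.17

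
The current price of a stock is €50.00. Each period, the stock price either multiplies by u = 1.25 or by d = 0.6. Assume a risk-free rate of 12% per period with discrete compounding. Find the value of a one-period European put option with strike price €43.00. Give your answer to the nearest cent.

Risk-neutral probability p = (1 + 0.12 − 0.6)/(1.25 − 0.6) = 0.5200/0.6500 = 0.8000
Terminal stock prices: S_u = 62.5, S_d = 30
Terminal payoffs (K − S): max(-19.5, 0) = 0, max(13, 0) = 13
Node 0 (S = 50): V_0 = 1/1.12·[0.8000·0.0000 + 0.2000·13.0000] = 2.3214

€2.32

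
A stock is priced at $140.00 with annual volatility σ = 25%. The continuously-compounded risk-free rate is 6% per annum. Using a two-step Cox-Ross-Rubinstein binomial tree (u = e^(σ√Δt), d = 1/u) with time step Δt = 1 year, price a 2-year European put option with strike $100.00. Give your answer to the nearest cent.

$2.59

CRR parameters: u = e^(σ√Δt) = e^(0.25·√1) = 1.2840, d = 1/u = 0.7788
Per-period rate: rΔt = 0.06·1 = 0.06, so R = e^0.06 = 1.0618
Risk-neutral probability p = (e^0.06 − 0.7788)/(1.2840 − 0.7788) = 0.2830/0.5052 = 0.5602
Terminal stock prices: S_uu = 230.8, S_ud = 140, S_dd = 84.91
Terminal payoffs (K − S): max(-130.8, 0) = 0, max(-40, 0) = 0, max(15.09, 0) = 15.09
Node u (S = 179.8): V_u = e^(−0.06)·[0.5602·0.0000 + 0.4398·0.0000] = 0.0000
Node d (S = 109): V_d = e^(−0.06)·[0.5602·0.0000 + 0.4398·15.0857] = 6.2481
Node 0 (S = 140): V_0 = e^(−0.06)·[0.5602·0.0000 + 0.4398·6.2481] = 2.5878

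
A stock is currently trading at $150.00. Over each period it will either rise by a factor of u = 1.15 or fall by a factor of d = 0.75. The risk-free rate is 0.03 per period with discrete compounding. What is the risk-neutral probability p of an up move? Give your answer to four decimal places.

Risk-neutral probability p = (1 + 0.03 − 0.75)/(1.15 − 0.75) = 0.2800/0.4000 = 0.7000

p = 0.7000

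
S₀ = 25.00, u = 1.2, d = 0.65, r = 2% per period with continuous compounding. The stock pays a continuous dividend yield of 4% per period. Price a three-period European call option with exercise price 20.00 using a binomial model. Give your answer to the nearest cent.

6.11

Per-period risk-free factor R = e^0.02 = 1.0202; dividend-adjusted growth = e^(0.02−0.04) = 0.9802.
Risk-neutral probability p = (0.9802 − 0.65)/(1.2 − 0.65) = 0.3302/0.5500 = 0.6004
Terminal stock prices: S_uuu = 43.2, S_uud = 23.4, S_udd = 12.68, S_ddd = 6.866
Terminal payoffs (S − K): max(23.2, 0) = 23.2, max(3.4, 0) = 3.4, max(-7.325, 0) = 0, max(-13.13, 0) = 0
Node uu (S = 36): V_uu = e^(−0.02)·[0.6004·23.2000 + 0.3996·3.4000] = 14.9844
Node ud (S = 19.5): V_ud = e^(−0.02)·[0.6004·3.4000 + 0.3996·0.0000] = 2.0008
Node dd (S = 10.56): V_dd = e^(−0.02)·[0.6004·0.0000 + 0.3996·0.0000] = 0.0000
Node u (S = 30): V_u = e^(−0.02)·[0.6004·14.9844 + 0.3996·2.0008] = 9.6017
Node d (S = 16.25): V_d = e^(−0.02)·[0.6004·2.0008 + 0.3996·0.0000] = 1.1774
Node 0 (S = 25): V_0 = e^(−0.02)·[0.6004·9.6017 + 0.3996·1.1774] = 6.1116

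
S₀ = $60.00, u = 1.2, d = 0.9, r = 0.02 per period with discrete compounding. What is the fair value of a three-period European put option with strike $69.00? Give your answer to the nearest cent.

$9.49

Risk-neutral probability p = (1 + 0.02 − 0.9)/(1.2 − 0.9) = 0.1200/0.3000 = 0.4000
Terminal stock prices: S_uuu = 103.7, S_uud = 77.76, S_udd = 58.32, S_ddd = 43.74
Terminal payoffs (K − S): max(-34.68, 0) = 0, max(-8.76, 0) = 0, max(10.68, 0) = 10.68, max(25.26, 0) = 25.26
Node uu (S = 86.4): V_uu = 1/1.02·[0.4000·0.0000 + 0.6000·0.0000] = 0.0000
Node ud (S = 64.8): V_ud = 1/1.02·[0.4000·0.0000 + 0.6000·10.6800] = 6.2824
Node dd (S = 48.6): V_dd = 1/1.02·[0.4000·10.6800 + 0.6000·25.2600] = 19.0471
Node u (S = 72): V_u = 1/1.02·[0.4000·0.0000 + 0.6000·6.2824] = 3.6955
Node d (S = 54): V_d = 1/1.02·[0.4000·6.2824 + 0.6000·19.0471] = 13.6678
Node 0 (S = 60): V_0 = 1/1.02·[0.4000·3.6955 + 0.6000·13.6678] = 9.4891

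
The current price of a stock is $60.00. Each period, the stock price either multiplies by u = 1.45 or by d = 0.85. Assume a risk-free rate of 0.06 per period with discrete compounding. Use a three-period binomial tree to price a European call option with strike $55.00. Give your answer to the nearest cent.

$18.01

Risk-neutral probability p = (1 + 0.06 − 0.85)/(1.45 − 0.85) = 0.2100/0.6000 = 0.3500
Terminal stock prices: S_uuu = 182.9, S_uud = 107.2, S_udd = 62.86, S_ddd = 36.85
Terminal payoffs (S − K): max(127.9, 0) = 127.9, max(52.23, 0) = 52.23, max(7.857, 0) = 7.857, max(-18.15, 0) = 0
Node uu (S = 126.2): V_uu = 1/1.06·[0.3500·127.9175 + 0.6500·52.2275] = 74.2632
Node ud (S = 73.95): V_ud = 1/1.06·[0.3500·52.2275 + 0.6500·7.8575] = 22.0632
Node dd (S = 43.35): V_dd = 1/1.06·[0.3500·7.8575 + 0.6500·0.0000] = 2.5945
Node u (S = 87): V_u = 1/1.06·[0.3500·74.2632 + 0.6500·22.0632] = 38.0502
Node d (S = 51): V_d = 1/1.06·[0.3500·22.0632 + 0.6500·2.5945] = 8.8760
Node 0 (S = 60): V_0 = 1/1.06·[0.3500·38.0502 + 0.6500·8.8760] = 18.0066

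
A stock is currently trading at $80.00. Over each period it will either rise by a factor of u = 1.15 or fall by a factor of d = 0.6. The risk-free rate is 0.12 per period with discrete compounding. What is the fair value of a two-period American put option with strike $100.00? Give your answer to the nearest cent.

Risk-neutral probability p = (1 + 0.12 − 0.6)/(1.15 − 0.6) = 0.5200/0.5500 = 0.9455
Terminal stock prices: S_uu = 105.8, S_ud = 55.2, S_dd = 28.8
Terminal payoffs (K − S): max(-5.8, 0) = 0, max(44.8, 0) = 44.8, max(71.2, 0) = 71.2
Node u (S = 92): continuation = 1/1.12·[0.9455·0.0000 + 0.0545·44.8000] = 2.1818; exercise value = 8.0000 > continuation, so V_u = 8.0000 (exercise)
Node d (S = 48): continuation = 1/1.12·[0.9455·44.8000 + 0.0545·71.2000] = 41.2857; exercise value = 52.0000 > continuation, so V_d = 52.0000 (exercise)
Node 0 (S = 80): continuation = 1/1.12·[0.9455·8.0000 + 0.0545·52.0000] = 9.2857; exercise value = 20.0000 > continuation, so V_0 = 20.0000 (exercise)

$20.00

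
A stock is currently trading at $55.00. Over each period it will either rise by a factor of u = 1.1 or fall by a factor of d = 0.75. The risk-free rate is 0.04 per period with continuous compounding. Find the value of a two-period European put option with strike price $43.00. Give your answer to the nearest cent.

$0.32

Risk-neutral probability p = (e^0.04 − 0.75)/(1.1 − 0.75) = 0.2908/0.3500 = 0.8309
Terminal stock prices: S_uu = 66.55, S_ud = 45.38, S_dd = 30.94
Terminal payoffs (K − S): max(-23.55, 0) = 0, max(-2.375, 0) = 0, max(12.06, 0) = 12.06
Node u (S = 60.5): V_u = e^(−0.04)·[0.8309·0.0000 + 0.1691·0.0000] = 0.0000
Node d (S = 41.25): V_d = e^(−0.04)·[0.8309·0.0000 + 0.1691·12.0625] = 1.9599
Node 0 (S = 55): V_0 = e^(−0.04)·[0.8309·0.0000 + 0.1691·1.9599] = 0.3185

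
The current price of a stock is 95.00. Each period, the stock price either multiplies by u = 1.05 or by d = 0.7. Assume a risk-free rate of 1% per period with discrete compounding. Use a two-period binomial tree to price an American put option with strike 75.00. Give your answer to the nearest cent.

Risk-neutral probability p = (1 + 0.01 − 0.7)/(1.05 − 0.7) = 0.3100/0.3500 = 0.8857
Terminal stock prices: S_uu = 104.7, S_ud = 69.82, S_dd = 46.55
Terminal payoffs (K − S): max(-29.74, 0) = 0, max(5.175, 0) = 5.175, max(28.45, 0) = 28.45
Node u (S = 99.75): continuation = 1/1.01·[0.8857·0.0000 + 0.1143·5.1750] = 0.5856; exercise value = 0.0000 ≤ continuation, so V_u = 0.5856
Node d (S = 66.5): continuation = 1/1.01·[0.8857·5.1750 + 0.1143·28.4500] = 7.7574; exercise value = 8.5000 > continuation, so V_d = 8.5000 (exercise)
Node 0 (S = 95): continuation = 1/1.01·[0.8857·0.5856 + 0.1143·8.5000] = 1.4753; exercise value = 0.0000 ≤ continuation, so V_0 = 1.4753

1.48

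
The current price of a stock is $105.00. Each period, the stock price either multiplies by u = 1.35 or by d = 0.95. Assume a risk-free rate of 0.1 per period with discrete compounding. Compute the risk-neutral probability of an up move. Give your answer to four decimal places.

p = 0.3750

Risk-neutral probability p = (1 + 0.1 − 0.95)/(1.35 − 0.95) = 0.1500/0.4000 = 0.3750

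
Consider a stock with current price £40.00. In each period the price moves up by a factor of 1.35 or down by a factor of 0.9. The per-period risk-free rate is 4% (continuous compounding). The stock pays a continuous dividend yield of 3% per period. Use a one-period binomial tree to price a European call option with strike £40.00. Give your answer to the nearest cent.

£3.29

Per-period risk-free factor R = e^0.04 = 1.0408; dividend-adjusted growth = e^(0.04−0.03) = 1.0101.
Risk-neutral probability p = (1.0101 − 0.9)/(1.35 − 0.9) = 0.1101/0.4500 = 0.2446
Terminal stock prices: S_u = 54, S_d = 36
Terminal payoffs (S − K): max(14, 0) = 14, max(-4, 0) = 0
Node 0 (S = 40): V_0 = e^(−0.04)·[0.2446·14.0000 + 0.7554·0.0000] = 3.2895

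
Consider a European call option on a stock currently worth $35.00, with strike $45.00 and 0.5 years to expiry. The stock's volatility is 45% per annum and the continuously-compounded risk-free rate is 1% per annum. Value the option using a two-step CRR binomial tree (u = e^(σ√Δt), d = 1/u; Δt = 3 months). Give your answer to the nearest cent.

CRR parameters: u = e^(σ√Δt) = e^(0.45·√0.25) = 1.2523, d = 1/u = 0.7985
Per-period rate: rΔt = 0.01·0.25 = 0.0025, so R = e^0.0025 = 1.0025
Risk-neutral probability p = (e^0.0025 − 0.7985)/(1.2523 − 0.7985) = 0.2040/0.4538 = 0.4495
Terminal stock prices: S_uu = 54.89, S_ud = 35, S_dd = 22.32
Terminal payoffs (S − K): max(9.891, 0) = 9.891, max(-10, 0) = 0, max(-22.68, 0) = 0
Node u (S = 43.83): V_u = e^(−0.0025)·[0.4495·9.8909 + 0.5505·0.0000] = 4.4349
Node d (S = 27.95): V_d = e^(−0.0025)·[0.4495·0.0000 + 0.5505·0.0000] = 0.0000
Node 0 (S = 35): V_0 = e^(−0.0025)·[0.4495·4.4349 + 0.5505·0.0000] = 1.9885

$1.99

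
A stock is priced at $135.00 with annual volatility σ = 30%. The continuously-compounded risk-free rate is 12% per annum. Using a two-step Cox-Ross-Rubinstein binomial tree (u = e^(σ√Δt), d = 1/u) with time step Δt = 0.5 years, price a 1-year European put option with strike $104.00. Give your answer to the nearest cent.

CRR parameters: u = e^(σ√Δt) = e^(0.3·√0.5) = 1.2363, d = 1/u = 0.8089
Per-period rate: rΔt = 0.12·0.5 = 0.06, so R = e^0.06 = 1.0618
Risk-neutral probability p = (e^0.06 − 0.8089)/(1.2363 − 0.8089) = 0.2530/0.4275 = 0.5918
Terminal stock prices: S_uu = 206.3, S_ud = 135, S_dd = 88.32
Terminal payoffs (K − S): max(-102.3, 0) = 0, max(-31, 0) = 0, max(15.68, 0) = 15.68
Node u (S = 166.9): V_u = e^(−0.06)·[0.5918·0.0000 + 0.4082·0.0000] = 0.0000
Node d (S = 109.2): V_d = e^(−0.06)·[0.5918·0.0000 + 0.4082·15.6761] = 6.0259
Node 0 (S = 135): V_0 = e^(−0.06)·[0.5918·0.0000 + 0.4082·6.0259] = 2.3164

$2.32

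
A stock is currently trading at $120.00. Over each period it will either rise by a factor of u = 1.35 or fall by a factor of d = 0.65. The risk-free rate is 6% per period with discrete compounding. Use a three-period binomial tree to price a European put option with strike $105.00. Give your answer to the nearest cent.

$13.56

Risk-neutral probability p = (1 + 0.06 − 0.65)/(1.35 − 0.65) = 0.4100/0.7000 = 0.5857
Terminal stock prices: S_uuu = 295.2, S_uud = 142.2, S_udd = 68.45, S_ddd = 32.95
Terminal payoffs (K − S): max(-190.2, 0) = 0, max(-37.16, 0) = 0, max(36.55, 0) = 36.55, max(72.05, 0) = 72.05
Node uu (S = 218.7): V_uu = 1/1.06·[0.5857·0.0000 + 0.4143·0.0000] = 0.0000
Node ud (S = 105.3): V_ud = 1/1.06·[0.5857·0.0000 + 0.4143·36.5550] = 14.2870
Node dd (S = 50.7): V_dd = 1/1.06·[0.5857·36.5550 + 0.4143·72.0450] = 48.3566
Node u (S = 162): V_u = 1/1.06·[0.5857·0.0000 + 0.4143·14.2870] = 5.5839
Node d (S = 78): V_d = 1/1.06·[0.5857·14.2870 + 0.4143·48.3566] = 26.7939
Node 0 (S = 120): V_0 = 1/1.06·[0.5857·5.5839 + 0.4143·26.7939] = 13.5574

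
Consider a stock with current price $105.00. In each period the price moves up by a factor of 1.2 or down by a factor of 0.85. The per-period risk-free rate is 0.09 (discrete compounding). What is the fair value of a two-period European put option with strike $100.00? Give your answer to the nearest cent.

$2.01

Risk-neutral probability p = (1 + 0.09 − 0.85)/(1.2 − 0.85) = 0.2400/0.3500 = 0.6857
Terminal stock prices: S_uu = 151.2, S_ud = 107.1, S_dd = 75.86
Terminal payoffs (K − S): max(-51.2, 0) = 0, max(-7.1, 0) = 0, max(24.14, 0) = 24.14
Node u (S = 126): V_u = 1/1.09·[0.6857·0.0000 + 0.3143·0.0000] = 0.0000
Node d (S = 89.25): V_d = 1/1.09·[0.6857·0.0000 + 0.3143·24.1375] = 6.9597
Node 0 (S = 105): V_0 = 1/1.09·[0.6857·0.0000 + 0.3143·6.9597] = 2.0067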